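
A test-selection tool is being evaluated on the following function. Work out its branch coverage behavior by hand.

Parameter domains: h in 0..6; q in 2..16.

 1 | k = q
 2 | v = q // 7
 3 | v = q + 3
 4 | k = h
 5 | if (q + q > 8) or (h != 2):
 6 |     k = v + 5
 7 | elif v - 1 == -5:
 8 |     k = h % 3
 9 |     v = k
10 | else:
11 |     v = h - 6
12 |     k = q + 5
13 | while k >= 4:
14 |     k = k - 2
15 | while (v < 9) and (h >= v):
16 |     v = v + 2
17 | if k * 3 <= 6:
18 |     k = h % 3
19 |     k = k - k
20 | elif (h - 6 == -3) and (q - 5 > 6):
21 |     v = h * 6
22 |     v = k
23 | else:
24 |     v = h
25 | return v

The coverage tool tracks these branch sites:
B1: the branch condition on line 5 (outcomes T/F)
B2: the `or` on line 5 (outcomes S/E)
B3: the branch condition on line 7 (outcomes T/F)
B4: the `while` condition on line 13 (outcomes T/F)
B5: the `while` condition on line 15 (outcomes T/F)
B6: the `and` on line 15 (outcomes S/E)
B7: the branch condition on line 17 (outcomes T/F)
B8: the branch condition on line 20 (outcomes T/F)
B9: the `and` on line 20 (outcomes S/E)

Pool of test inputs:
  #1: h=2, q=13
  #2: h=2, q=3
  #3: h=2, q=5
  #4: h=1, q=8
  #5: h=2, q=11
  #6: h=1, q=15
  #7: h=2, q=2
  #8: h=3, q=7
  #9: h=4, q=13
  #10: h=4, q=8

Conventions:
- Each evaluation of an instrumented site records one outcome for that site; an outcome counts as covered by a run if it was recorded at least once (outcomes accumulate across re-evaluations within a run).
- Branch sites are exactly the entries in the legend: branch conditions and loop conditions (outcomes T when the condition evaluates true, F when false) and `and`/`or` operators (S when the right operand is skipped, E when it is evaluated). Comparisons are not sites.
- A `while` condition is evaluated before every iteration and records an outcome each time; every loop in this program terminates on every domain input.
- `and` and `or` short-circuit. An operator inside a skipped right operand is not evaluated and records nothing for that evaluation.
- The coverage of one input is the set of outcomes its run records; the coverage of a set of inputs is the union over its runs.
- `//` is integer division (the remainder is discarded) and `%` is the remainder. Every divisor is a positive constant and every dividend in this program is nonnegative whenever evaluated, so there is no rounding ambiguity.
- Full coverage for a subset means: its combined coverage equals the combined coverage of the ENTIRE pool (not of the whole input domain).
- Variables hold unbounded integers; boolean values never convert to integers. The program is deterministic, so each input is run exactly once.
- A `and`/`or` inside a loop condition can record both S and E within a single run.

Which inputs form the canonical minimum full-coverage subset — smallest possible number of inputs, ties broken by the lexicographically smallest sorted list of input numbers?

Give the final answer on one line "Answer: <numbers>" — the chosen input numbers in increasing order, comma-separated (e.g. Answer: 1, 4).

run #1 (h=2, q=13) records B1=T, B2=S, B4=T, B4=F, B5=F, B6=S, B7=F, B8=F, B9=S
run #2 (h=2, q=3) records B1=F, B2=E, B3=F, B4=T, B4=F, B5=T, B5=F, B6=E, B7=T
run #3 (h=2, q=5) records B1=T, B2=S, B4=T, B4=F, B5=F, B6=E, B7=F, B8=F, B9=S
run #4 (h=1, q=8) records B1=T, B2=S, B4=T, B4=F, B5=F, B6=S, B7=T
run #5 (h=2, q=11) records B1=T, B2=S, B4=T, B4=F, B5=F, B6=S, B7=F, B8=F, B9=S
run #6 (h=1, q=15) records B1=T, B2=S, B4=T, B4=F, B5=F, B6=S, B7=F, B8=F, B9=S
run #7 (h=2, q=2) records B1=F, B2=E, B3=F, B4=T, B4=F, B5=T, B5=F, B6=E, B7=F, B8=F, B9=S
run #8 (h=3, q=7) records B1=T, B2=S, B4=T, B4=F, B5=F, B6=S, B7=F, B8=F, B9=E
run #9 (h=4, q=13) records B1=T, B2=S, B4=T, B4=F, B5=F, B6=S, B7=F, B8=F, B9=S
run #10 (h=4, q=8) records B1=T, B2=S, B4=T, B4=F, B5=F, B6=S, B7=T
union over all inputs: B1=T, B1=F, B2=S, B2=E, B3=F, B4=T, B4=F, B5=T, B5=F, B6=S, B6=E, B7=T, B7=F, B8=F, B9=S, B9=E (16 outcomes)
checked all size-1 subsets: none covers 16 outcomes (max 11/16)
checked all size-2 subsets: none covers 16 outcomes (max 15/16)
inputs {1, 2, 8} (size 3) cover everything; no size-3 subset with a lexicographically smaller index list covers all 16

Answer: 1, 2, 8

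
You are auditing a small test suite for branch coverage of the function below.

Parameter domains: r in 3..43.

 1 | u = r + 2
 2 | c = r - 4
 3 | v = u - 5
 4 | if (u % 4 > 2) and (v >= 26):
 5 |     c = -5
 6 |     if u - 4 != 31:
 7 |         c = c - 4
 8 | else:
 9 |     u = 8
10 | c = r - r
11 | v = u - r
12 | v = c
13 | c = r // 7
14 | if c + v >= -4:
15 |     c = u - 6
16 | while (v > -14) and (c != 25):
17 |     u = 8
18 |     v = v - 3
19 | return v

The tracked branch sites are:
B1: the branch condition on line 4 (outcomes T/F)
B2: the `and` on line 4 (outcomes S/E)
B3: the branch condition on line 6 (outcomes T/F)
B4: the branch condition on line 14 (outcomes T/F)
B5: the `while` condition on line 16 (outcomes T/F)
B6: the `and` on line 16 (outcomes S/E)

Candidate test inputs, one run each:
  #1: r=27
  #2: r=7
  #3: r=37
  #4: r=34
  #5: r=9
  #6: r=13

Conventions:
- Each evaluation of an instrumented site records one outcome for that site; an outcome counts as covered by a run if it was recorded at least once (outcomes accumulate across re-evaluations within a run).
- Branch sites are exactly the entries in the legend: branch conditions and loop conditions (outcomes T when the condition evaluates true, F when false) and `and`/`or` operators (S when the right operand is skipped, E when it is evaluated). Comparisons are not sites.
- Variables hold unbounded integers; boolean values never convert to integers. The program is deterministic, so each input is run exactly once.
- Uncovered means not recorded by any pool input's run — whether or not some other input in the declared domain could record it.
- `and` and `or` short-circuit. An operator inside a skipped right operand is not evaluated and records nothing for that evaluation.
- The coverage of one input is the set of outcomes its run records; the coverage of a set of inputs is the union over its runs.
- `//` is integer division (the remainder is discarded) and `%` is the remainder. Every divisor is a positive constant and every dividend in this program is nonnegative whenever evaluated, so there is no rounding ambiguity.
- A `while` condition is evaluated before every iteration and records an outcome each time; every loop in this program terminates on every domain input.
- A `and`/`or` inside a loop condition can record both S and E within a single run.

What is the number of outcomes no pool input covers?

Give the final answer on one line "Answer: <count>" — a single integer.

run #1 (r=27) runs B2->S, B1->F, B4->T, B6->E, B5->T, B6->E, B5->T, B6->E, B5->T, B6->E, B5->T, B6->E, B5->T, B6->S, ...; records B1=F, B2=S, B4=T, B5=T, B5=F, B6=S, B6=E
run #2 (r=7) runs B2->S, B1->F, B4->T, B6->E, B5->T, B6->E, B5->T, B6->E, B5->T, B6->E, B5->T, B6->E, B5->T, B6->S, ...; records B1=F, B2=S, B4=T, B5=T, B5=F, B6=S, B6=E
run #3 (r=37) runs B2->E, B1->T, B3->T, B4->T, B6->E, B5->T, B6->E, B5->T, B6->E, B5->T, B6->E, B5->T, B6->E, B5->T, ...; records B1=T, B2=E, B3=T, B4=T, B5=T, B5=F, B6=S, B6=E
run #4 (r=34) runs B2->S, B1->F, B4->T, B6->E, B5->T, B6->E, B5->T, B6->E, B5->T, B6->E, B5->T, B6->E, B5->T, B6->S, ...; records B1=F, B2=S, B4=T, B5=T, B5=F, B6=S, B6=E
run #5 (r=9) runs B2->E, B1->F, B4->T, B6->E, B5->T, B6->E, B5->T, B6->E, B5->T, B6->E, B5->T, B6->E, B5->T, B6->S, ...; records B1=F, B2=E, B4=T, B5=T, B5=F, B6=S, B6=E
run #6 (r=13) runs B2->E, B1->F, B4->T, B6->E, B5->T, B6->E, B5->T, B6->E, B5->T, B6->E, B5->T, B6->E, B5->T, B6->S, ...; records B1=F, B2=E, B4=T, B5=T, B5=F, B6=S, B6=E
union over the pool: B1=T, B1=F, B2=S, B2=E, B3=T, B4=T, B5=T, B5=F, B6=S, B6=E
uncovered (2 of 12): B3=F, B4=F

Answer: 2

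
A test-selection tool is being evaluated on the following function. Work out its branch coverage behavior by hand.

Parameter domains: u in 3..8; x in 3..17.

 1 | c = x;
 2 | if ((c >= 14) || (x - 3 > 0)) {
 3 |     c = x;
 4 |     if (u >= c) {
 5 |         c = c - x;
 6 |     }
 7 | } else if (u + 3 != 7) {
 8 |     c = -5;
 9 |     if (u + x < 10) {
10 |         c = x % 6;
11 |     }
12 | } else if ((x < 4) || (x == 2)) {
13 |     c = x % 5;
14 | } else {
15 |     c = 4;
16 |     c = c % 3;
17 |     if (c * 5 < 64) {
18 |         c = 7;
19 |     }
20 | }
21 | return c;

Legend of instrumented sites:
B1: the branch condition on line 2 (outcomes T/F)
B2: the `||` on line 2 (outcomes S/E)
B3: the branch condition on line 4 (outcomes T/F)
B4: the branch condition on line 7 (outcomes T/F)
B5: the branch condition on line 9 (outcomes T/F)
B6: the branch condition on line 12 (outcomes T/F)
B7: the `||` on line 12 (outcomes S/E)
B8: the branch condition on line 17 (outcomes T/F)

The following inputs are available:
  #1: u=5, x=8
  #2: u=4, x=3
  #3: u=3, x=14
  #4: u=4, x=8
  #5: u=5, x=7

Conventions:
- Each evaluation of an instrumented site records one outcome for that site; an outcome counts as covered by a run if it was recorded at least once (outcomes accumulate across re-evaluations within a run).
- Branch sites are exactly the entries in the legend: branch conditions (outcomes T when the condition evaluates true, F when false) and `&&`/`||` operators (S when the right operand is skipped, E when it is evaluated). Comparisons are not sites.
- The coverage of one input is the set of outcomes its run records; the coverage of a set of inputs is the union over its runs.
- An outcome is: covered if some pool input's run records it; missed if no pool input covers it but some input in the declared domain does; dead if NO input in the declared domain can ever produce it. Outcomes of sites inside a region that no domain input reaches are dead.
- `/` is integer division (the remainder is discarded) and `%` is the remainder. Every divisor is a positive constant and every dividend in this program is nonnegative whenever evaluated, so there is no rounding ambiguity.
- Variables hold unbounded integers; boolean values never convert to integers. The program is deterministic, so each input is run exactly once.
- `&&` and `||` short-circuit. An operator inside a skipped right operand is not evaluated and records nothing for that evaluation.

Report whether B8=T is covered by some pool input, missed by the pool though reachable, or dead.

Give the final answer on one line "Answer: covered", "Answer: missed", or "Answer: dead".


no pool input records B8=T
checking all 90 inputs in the declared domain: B8=T is never recorded -> dead
Answer: dead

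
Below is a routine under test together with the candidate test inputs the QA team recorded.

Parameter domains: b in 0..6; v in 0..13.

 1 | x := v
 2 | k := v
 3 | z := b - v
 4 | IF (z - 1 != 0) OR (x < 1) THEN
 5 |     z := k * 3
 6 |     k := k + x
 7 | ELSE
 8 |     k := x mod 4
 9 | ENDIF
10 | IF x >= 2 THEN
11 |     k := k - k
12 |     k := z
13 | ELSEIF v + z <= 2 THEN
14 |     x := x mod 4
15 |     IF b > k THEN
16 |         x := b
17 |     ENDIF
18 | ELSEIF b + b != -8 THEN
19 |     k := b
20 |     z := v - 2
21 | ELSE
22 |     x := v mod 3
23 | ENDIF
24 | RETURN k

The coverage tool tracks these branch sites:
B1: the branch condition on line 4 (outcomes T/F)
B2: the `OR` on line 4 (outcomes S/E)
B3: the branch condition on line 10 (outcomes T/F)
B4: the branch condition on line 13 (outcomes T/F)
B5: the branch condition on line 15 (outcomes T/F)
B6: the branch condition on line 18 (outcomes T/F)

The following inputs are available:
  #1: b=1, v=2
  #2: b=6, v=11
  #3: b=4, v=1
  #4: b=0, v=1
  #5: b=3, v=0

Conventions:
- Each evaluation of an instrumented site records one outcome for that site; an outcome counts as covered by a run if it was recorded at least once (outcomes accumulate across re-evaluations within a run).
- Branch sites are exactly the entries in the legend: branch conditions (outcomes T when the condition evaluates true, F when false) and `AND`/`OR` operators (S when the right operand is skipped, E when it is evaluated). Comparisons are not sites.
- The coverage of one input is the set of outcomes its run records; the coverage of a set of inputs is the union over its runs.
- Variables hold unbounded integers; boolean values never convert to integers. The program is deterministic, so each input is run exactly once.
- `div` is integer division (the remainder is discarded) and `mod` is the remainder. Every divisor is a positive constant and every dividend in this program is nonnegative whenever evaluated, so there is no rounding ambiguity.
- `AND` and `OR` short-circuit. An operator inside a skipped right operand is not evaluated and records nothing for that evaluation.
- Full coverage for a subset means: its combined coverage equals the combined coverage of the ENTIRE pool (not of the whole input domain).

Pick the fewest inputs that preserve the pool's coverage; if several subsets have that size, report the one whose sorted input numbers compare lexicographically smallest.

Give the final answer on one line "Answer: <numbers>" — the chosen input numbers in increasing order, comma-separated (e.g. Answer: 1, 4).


input #1, b=1, v=2: outcomes B1=T, B2=S, B3=T
input #2, b=6, v=11: outcomes B1=T, B2=S, B3=T
input #3, b=4, v=1: outcomes B1=T, B2=S, B3=F, B4=F, B6=T
input #4, b=0, v=1: outcomes B1=T, B2=S, B3=F, B4=F, B6=T
input #5, b=3, v=0: outcomes B1=T, B2=S, B3=F, B4=T, B5=T
the full pool covers 8 outcomes: B1=T, B2=S, B3=T, B3=F, B4=T, B4=F, B5=T, B6=T
no size-1 subset reaches all 8 outcomes (best union: 5/8)
no size-2 subset reaches all 8 outcomes (best union: 7/8)
the canonical winner is {1, 3, 5}: size 3, full 8-outcome coverage, earliest index list among size-3 covers
Answer: 1, 3, 5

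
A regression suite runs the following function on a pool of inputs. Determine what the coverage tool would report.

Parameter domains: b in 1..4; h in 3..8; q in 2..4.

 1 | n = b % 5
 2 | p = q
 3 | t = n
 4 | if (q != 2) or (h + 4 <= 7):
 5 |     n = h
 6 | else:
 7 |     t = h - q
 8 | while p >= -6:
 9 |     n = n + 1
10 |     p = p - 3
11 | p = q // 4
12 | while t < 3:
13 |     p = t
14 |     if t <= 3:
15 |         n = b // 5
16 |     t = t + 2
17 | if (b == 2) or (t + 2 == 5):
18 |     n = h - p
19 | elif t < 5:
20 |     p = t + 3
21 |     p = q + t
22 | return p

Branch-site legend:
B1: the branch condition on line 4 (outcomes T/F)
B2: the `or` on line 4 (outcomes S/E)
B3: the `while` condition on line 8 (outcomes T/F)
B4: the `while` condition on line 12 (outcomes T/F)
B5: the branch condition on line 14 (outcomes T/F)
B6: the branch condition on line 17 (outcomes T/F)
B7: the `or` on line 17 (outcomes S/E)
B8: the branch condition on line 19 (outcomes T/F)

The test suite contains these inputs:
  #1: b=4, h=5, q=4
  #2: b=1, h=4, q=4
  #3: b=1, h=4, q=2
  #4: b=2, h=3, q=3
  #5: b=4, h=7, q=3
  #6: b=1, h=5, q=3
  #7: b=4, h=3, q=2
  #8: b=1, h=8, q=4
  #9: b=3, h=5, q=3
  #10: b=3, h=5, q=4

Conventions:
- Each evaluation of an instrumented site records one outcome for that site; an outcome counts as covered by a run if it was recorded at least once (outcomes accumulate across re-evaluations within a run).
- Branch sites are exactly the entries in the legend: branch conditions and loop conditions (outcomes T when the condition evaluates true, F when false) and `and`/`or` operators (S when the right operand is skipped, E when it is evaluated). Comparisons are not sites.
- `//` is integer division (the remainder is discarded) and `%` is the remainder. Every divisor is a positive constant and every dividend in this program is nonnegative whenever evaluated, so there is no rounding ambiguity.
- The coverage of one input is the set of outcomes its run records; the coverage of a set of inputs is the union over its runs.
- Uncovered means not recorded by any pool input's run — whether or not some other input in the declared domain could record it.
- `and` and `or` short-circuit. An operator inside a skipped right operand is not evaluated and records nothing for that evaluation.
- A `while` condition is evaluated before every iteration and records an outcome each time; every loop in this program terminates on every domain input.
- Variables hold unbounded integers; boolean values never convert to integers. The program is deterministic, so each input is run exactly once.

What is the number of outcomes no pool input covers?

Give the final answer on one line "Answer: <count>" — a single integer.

#1 (b=4, h=5, q=4) -> B2->S, B1->T, B3->T, B3->T, B3->T, B3->T, B3->F, B4->F, B7->E, B6->F, B8->T; covered: B1=T, B2=S, B3=T, B3=F, B4=F, B6=F, B7=E, B8=T
#2 (b=1, h=4, q=4) -> B2->S, B1->T, B3->T, B3->T, B3->T, B3->T, B3->F, B4->T, B5->T, B4->F, B7->E, B6->T; covered: B1=T, B2=S, B3=T, B3=F, B4=T, B4=F, B5=T, B6=T, B7=E
#3 (b=1, h=4, q=2) -> B2->E, B1->F, B3->T, B3->T, B3->T, B3->F, B4->T, B5->T, B4->F, B7->E, B6->F, B8->T; covered: B1=F, B2=E, B3=T, B3=F, B4=T, B4=F, B5=T, B6=F, B7=E, B8=T
#4 (b=2, h=3, q=3) -> B2->S, B1->T, B3->T, B3->T, B3->T, B3->T, B3->F, B4->T, B5->T, B4->F, B7->S, B6->T; covered: B1=T, B2=S, B3=T, B3=F, B4=T, B4=F, B5=T, B6=T, B7=S
#5 (b=4, h=7, q=3) -> B2->S, B1->T, B3->T, B3->T, B3->T, B3->T, B3->F, B4->F, B7->E, B6->F, B8->T; covered: B1=T, B2=S, B3=T, B3=F, B4=F, B6=F, B7=E, B8=T
#6 (b=1, h=5, q=3) -> B2->S, B1->T, B3->T, B3->T, B3->T, B3->T, B3->F, B4->T, B5->T, B4->F, B7->E, B6->T; covered: B1=T, B2=S, B3=T, B3=F, B4=T, B4=F, B5=T, B6=T, B7=E
#7 (b=4, h=3, q=2) -> B2->E, B1->T, B3->T, B3->T, B3->T, B3->F, B4->F, B7->E, B6->F, B8->T; covered: B1=T, B2=E, B3=T, B3=F, B4=F, B6=F, B7=E, B8=T
#8 (b=1, h=8, q=4) -> B2->S, B1->T, B3->T, B3->T, B3->T, B3->T, B3->F, B4->T, B5->T, B4->F, B7->E, B6->T; covered: B1=T, B2=S, B3=T, B3=F, B4=T, B4=F, B5=T, B6=T, B7=E
#9 (b=3, h=5, q=3) -> B2->S, B1->T, B3->T, B3->T, B3->T, B3->T, B3->F, B4->F, B7->E, B6->T; covered: B1=T, B2=S, B3=T, B3=F, B4=F, B6=T, B7=E
#10 (b=3, h=5, q=4) -> B2->S, B1->T, B3->T, B3->T, B3->T, B3->T, B3->F, B4->F, B7->E, B6->T; covered: B1=T, B2=S, B3=T, B3=F, B4=F, B6=T, B7=E
union over the pool: B1=T, B1=F, B2=S, B2=E, B3=T, B3=F, B4=T, B4=F, B5=T, B6=T, B6=F, B7=S, B7=E, B8=T
uncovered (2 of 16): B5=F, B8=F

Answer: 2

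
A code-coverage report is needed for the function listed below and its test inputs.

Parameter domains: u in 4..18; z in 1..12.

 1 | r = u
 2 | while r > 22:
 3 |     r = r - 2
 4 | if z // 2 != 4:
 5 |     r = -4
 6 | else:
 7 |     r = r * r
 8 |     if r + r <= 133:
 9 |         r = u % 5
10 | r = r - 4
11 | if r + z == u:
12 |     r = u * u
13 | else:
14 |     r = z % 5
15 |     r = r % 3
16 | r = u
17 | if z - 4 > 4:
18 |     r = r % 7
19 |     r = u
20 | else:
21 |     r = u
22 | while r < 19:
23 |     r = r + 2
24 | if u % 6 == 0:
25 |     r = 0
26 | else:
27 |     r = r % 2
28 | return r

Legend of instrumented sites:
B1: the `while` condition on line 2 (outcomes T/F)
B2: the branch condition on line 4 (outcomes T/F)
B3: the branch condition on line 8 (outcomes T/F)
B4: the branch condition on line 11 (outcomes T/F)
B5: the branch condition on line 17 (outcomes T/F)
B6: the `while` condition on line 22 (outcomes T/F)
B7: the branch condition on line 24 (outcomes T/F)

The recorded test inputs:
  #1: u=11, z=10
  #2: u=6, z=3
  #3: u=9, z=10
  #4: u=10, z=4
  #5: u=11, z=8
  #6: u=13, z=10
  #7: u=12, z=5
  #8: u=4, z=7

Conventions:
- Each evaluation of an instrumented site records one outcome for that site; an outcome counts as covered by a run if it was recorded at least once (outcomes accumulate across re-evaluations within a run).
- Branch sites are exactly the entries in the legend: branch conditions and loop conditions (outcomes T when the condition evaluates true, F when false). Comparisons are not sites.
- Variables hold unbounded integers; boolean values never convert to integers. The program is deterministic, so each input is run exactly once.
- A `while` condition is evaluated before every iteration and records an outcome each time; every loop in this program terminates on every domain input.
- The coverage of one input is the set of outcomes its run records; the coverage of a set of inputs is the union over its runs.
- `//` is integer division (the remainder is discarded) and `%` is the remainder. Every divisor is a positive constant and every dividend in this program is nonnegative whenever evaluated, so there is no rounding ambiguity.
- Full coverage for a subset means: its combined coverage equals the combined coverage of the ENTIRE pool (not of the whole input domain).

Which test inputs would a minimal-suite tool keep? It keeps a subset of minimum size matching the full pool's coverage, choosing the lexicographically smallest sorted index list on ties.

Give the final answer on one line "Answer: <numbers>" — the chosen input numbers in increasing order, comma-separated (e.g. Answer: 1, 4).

input #1 (u=11, z=10): events B1->F, B2->T, B4->F, B5->T, B6->T, B6->T, B6->T, B6->T, B6->F, B7->F; covers B1=F, B2=T, B4=F, B5=T, B6=T, B6=F, B7=F
input #2 (u=6, z=3): events B1->F, B2->T, B4->F, B5->F, B6->T, B6->T, B6->T, B6->T, B6->T, B6->T, B6->T, B6->F, B7->T; covers B1=F, B2=T, B4=F, B5=F, B6=T, B6=F, B7=T
input #3 (u=9, z=10): events B1->F, B2->T, B4->F, B5->T, B6->T, B6->T, B6->T, B6->T, B6->T, B6->F, B7->F; covers B1=F, B2=T, B4=F, B5=T, B6=T, B6=F, B7=F
input #4 (u=10, z=4): events B1->F, B2->T, B4->F, B5->F, B6->T, B6->T, B6->T, B6->T, B6->T, B6->F, B7->F; covers B1=F, B2=T, B4=F, B5=F, B6=T, B6=F, B7=F
input #5 (u=11, z=8): events B1->F, B2->F, B3->F, B4->F, B5->F, B6->T, B6->T, B6->T, B6->T, B6->F, B7->F; covers B1=F, B2=F, B3=F, B4=F, B5=F, B6=T, B6=F, B7=F
input #6 (u=13, z=10): events B1->F, B2->T, B4->F, B5->T, B6->T, B6->T, B6->T, B6->F, B7->F; covers B1=F, B2=T, B4=F, B5=T, B6=T, B6=F, B7=F
input #7 (u=12, z=5): events B1->F, B2->T, B4->F, B5->F, B6->T, B6->T, B6->T, B6->T, B6->F, B7->T; covers B1=F, B2=T, B4=F, B5=F, B6=T, B6=F, B7=T
input #8 (u=4, z=7): events B1->F, B2->T, B4->F, B5->F, B6->T, B6->T, B6->T, B6->T, B6->T, B6->T, B6->T, B6->T, B6->F, B7->F; covers B1=F, B2=T, B4=F, B5=F, B6=T, B6=F, B7=F
together the pool reaches 11 outcomes: B1=F, B2=T, B2=F, B3=F, B4=F, B5=T, B5=F, B6=T, B6=F, B7=T, B7=F
size 1 is not enough: best union over all size-1 subsets is 8/11
size 2 is not enough: best union over all size-2 subsets is 10/11
inputs {1, 2, 5} (size 3) cover everything; no size-3 subset with a lexicographically smaller index list covers all 11

Answer: 1, 2, 5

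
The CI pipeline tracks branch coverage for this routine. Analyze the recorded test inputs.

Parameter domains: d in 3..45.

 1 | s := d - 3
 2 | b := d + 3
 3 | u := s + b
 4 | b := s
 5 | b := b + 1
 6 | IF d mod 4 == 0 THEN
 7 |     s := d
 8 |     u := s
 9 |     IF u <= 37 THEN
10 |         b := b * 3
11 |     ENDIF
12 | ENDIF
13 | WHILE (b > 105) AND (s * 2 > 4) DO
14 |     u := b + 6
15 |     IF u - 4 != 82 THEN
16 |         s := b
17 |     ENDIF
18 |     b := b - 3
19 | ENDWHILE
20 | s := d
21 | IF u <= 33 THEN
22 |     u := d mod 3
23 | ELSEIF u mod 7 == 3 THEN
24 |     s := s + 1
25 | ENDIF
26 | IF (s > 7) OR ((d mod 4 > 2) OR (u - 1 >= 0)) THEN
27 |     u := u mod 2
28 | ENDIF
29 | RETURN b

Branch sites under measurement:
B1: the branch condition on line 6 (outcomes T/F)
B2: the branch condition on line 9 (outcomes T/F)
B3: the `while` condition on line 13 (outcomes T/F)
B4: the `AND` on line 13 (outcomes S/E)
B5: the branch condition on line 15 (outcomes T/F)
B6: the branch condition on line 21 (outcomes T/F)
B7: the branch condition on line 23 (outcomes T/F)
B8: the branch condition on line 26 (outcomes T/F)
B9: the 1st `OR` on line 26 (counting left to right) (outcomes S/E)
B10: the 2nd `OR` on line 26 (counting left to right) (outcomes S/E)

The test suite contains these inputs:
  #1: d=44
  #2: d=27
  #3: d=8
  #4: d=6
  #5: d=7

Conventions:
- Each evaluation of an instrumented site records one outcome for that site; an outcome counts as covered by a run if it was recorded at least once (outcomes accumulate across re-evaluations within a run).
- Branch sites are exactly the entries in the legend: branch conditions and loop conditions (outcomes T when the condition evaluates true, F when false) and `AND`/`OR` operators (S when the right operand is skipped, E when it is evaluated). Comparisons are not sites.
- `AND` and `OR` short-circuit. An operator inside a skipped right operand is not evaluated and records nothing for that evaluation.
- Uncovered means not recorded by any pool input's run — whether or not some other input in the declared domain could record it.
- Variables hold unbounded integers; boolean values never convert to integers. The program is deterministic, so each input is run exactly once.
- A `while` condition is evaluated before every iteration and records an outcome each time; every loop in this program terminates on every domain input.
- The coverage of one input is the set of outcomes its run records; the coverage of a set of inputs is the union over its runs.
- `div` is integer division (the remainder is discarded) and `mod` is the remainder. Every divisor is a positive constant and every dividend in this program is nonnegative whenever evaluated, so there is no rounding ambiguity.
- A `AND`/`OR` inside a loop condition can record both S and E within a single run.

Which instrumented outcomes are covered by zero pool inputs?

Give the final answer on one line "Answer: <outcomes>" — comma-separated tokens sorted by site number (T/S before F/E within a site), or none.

input #1, d=44: events B1->T, B2->F, B4->S, B3->F, B6->F, B7->F, B9->S, B8->T; outcomes B1=T, B2=F, B3=F, B4=S, B6=F, B7=F, B8=T, B9=S
input #2, d=27: events B1->F, B4->S, B3->F, B6->F, B7->F, B9->S, B8->T; outcomes B1=F, B3=F, B4=S, B6=F, B7=F, B8=T, B9=S
input #3, d=8: events B1->T, B2->T, B4->S, B3->F, B6->T, B9->S, B8->T; outcomes B1=T, B2=T, B3=F, B4=S, B6=T, B8=T, B9=S
input #4, d=6: events B1->F, B4->S, B3->F, B6->T, B9->E, B10->E, B8->F; outcomes B1=F, B3=F, B4=S, B6=T, B8=F, B9=E, B10=E
input #5, d=7: events B1->F, B4->S, B3->F, B6->T, B9->E, B10->S, B8->T; outcomes B1=F, B3=F, B4=S, B6=T, B8=T, B9=E, B10=S
union over the pool: B1=T, B1=F, B2=T, B2=F, B3=F, B4=S, B6=T, B6=F, B7=F, B8=T, B8=F, B9=S, B9=E, B10=S, B10=E
uncovered (5 of 20): B3=T, B4=E, B5=T, B5=F, B7=T

Answer: B3=T, B4=E, B5=T, B5=F, B7=T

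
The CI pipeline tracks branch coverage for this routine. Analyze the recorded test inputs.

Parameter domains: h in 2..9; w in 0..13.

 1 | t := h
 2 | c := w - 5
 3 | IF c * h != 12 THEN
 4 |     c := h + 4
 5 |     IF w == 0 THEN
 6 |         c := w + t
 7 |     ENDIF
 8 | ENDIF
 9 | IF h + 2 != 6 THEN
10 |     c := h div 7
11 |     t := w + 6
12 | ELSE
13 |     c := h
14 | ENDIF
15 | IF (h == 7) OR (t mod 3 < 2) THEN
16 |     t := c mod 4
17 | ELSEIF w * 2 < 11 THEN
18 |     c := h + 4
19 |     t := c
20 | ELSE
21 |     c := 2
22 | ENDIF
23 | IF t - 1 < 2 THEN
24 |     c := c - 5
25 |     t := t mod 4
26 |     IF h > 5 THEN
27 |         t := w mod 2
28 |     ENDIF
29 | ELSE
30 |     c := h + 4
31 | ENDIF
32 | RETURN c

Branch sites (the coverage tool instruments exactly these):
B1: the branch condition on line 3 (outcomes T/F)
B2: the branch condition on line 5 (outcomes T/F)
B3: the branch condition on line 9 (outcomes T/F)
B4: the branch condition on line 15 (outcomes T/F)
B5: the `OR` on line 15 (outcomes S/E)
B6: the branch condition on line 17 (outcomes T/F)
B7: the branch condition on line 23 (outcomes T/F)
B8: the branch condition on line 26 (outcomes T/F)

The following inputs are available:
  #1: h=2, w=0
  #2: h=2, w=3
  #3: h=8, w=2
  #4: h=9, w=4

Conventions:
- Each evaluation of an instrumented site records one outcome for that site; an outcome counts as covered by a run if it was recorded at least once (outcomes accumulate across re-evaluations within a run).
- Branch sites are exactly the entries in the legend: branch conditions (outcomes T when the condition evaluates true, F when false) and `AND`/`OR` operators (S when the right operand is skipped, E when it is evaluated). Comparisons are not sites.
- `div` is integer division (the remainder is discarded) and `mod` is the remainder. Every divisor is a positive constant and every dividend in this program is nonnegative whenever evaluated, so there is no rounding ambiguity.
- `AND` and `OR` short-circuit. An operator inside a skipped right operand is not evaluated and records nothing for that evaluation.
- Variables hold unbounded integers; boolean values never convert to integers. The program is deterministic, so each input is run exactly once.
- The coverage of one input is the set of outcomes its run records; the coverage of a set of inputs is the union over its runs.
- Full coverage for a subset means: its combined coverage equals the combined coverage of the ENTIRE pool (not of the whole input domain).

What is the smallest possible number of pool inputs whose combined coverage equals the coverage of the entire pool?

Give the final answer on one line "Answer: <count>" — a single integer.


test 1 (h=2, w=0) hits B1=T, B2=T, B3=T, B4=T, B5=E, B7=T, B8=F
test 2 (h=2, w=3) hits B1=T, B2=F, B3=T, B4=T, B5=E, B7=T, B8=F
test 3 (h=8, w=2) hits B1=T, B2=F, B3=T, B4=F, B5=E, B6=T, B7=F
test 4 (h=9, w=4) hits B1=T, B2=F, B3=T, B4=T, B5=E, B7=T, B8=T
together the pool reaches 12 outcomes: B1=T, B2=T, B2=F, B3=T, B4=T, B4=F, B5=E, B6=T, B7=T, B7=F, B8=T, B8=F
checked all size-1 subsets: none covers 12 outcomes (max 7/12)
checked all size-2 subsets: none covers 12 outcomes (max 11/12)
size 3: inputs {1, 3, 4} cover all 12 outcomes, and no lexicographically smaller subset of this size does
Answer: 3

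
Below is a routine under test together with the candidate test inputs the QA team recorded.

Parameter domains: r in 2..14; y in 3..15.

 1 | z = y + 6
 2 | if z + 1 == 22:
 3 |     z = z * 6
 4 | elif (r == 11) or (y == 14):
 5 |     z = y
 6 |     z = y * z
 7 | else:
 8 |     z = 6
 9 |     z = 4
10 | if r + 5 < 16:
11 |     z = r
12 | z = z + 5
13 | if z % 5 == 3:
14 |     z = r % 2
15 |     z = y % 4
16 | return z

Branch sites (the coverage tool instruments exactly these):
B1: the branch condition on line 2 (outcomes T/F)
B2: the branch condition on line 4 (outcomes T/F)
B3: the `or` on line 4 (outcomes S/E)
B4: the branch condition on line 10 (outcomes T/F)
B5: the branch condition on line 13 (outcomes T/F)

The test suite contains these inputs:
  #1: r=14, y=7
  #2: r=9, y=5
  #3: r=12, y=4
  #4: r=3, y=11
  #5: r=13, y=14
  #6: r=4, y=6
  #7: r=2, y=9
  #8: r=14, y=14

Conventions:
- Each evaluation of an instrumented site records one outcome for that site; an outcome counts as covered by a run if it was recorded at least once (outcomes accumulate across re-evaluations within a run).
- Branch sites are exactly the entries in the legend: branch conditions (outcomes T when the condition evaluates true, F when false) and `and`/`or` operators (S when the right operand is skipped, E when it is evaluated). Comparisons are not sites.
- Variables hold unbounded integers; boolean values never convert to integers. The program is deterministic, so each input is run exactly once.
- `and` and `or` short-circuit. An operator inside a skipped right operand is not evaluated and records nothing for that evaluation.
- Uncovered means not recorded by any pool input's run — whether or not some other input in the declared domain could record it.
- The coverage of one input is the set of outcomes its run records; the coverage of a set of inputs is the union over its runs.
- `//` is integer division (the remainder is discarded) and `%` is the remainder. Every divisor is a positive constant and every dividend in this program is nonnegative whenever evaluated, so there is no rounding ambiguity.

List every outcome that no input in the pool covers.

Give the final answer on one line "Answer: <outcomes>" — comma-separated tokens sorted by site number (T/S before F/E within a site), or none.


input #1, r=14, y=7: events B1->F, B3->E, B2->F, B4->F, B5->F; outcomes B1=F, B2=F, B3=E, B4=F, B5=F
input #2, r=9, y=5: events B1->F, B3->E, B2->F, B4->T, B5->F; outcomes B1=F, B2=F, B3=E, B4=T, B5=F
input #3, r=12, y=4: events B1->F, B3->E, B2->F, B4->F, B5->F; outcomes B1=F, B2=F, B3=E, B4=F, B5=F
input #4, r=3, y=11: events B1->F, B3->E, B2->F, B4->T, B5->T; outcomes B1=F, B2=F, B3=E, B4=T, B5=T
input #5, r=13, y=14: events B1->F, B3->E, B2->T, B4->F, B5->F; outcomes B1=F, B2=T, B3=E, B4=F, B5=F
input #6, r=4, y=6: events B1->F, B3->E, B2->F, B4->T, B5->F; outcomes B1=F, B2=F, B3=E, B4=T, B5=F
input #7, r=2, y=9: events B1->F, B3->E, B2->F, B4->T, B5->F; outcomes B1=F, B2=F, B3=E, B4=T, B5=F
input #8, r=14, y=14: events B1->F, B3->E, B2->T, B4->F, B5->F; outcomes B1=F, B2=T, B3=E, B4=F, B5=F
union over the pool: B1=F, B2=T, B2=F, B3=E, B4=T, B4=F, B5=T, B5=F
uncovered (2 of 10): B1=T, B3=S
Answer: B1=T, B3=S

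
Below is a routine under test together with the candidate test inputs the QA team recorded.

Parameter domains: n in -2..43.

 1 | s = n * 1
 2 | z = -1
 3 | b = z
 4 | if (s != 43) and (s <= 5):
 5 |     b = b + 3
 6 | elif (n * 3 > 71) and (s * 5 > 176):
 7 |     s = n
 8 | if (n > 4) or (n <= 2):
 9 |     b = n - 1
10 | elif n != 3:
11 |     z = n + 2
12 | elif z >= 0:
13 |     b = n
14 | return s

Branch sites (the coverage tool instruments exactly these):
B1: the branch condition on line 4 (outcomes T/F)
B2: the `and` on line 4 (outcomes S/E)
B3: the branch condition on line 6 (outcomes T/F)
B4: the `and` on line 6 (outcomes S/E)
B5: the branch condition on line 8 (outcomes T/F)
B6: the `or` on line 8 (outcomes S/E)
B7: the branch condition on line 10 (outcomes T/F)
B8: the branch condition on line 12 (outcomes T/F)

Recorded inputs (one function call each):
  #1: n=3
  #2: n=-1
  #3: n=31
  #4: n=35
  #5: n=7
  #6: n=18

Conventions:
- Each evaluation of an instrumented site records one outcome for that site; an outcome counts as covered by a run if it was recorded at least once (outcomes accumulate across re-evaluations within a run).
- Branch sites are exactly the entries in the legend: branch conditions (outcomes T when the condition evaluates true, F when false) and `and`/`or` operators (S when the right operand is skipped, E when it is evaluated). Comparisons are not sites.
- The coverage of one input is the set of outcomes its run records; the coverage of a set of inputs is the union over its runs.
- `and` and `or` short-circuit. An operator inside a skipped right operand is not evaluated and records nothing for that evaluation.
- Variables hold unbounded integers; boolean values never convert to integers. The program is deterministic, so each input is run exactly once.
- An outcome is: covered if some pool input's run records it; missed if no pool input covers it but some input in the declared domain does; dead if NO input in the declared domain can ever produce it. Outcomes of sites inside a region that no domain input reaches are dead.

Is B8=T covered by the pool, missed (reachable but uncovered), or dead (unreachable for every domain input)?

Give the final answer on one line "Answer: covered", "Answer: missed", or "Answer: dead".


no pool input records B8=T
checking all 46 inputs in the declared domain: B8=T is never recorded -> dead
Answer: dead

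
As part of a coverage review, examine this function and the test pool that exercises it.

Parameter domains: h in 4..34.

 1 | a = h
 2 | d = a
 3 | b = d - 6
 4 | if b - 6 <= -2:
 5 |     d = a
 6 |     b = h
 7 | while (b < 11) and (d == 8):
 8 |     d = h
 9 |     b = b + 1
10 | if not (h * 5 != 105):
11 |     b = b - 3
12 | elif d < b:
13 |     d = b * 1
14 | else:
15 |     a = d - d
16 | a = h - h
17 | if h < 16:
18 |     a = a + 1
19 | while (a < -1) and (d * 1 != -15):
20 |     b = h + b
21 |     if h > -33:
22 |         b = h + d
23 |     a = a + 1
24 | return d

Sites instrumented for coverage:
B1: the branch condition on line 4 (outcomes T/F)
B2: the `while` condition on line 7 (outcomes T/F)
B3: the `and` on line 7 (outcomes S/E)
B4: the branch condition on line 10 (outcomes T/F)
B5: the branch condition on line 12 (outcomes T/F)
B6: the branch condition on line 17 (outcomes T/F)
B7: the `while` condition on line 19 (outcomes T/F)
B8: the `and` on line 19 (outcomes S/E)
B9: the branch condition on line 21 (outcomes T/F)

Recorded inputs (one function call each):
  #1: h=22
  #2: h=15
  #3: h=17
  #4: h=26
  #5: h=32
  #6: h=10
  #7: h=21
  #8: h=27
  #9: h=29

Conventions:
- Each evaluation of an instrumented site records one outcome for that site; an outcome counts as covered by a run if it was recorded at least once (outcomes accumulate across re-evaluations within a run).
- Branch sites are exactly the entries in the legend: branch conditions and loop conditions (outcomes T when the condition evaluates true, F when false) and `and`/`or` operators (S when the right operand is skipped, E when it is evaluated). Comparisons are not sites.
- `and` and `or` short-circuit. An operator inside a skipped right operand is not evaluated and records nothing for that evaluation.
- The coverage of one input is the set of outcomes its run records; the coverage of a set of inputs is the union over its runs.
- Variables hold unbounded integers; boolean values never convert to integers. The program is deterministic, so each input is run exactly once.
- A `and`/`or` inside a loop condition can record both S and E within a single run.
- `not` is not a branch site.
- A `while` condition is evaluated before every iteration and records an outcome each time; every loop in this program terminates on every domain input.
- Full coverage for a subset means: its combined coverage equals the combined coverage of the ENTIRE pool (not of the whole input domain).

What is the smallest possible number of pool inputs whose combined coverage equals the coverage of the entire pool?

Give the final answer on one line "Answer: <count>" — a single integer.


run #1 (h=22) runs B1->F, B3->S, B2->F, B4->F, B5->F, B6->F, B8->S, B7->F; records B1=F, B2=F, B3=S, B4=F, B5=F, B6=F, B7=F, B8=S
run #2 (h=15) runs B1->F, B3->E, B2->F, B4->F, B5->F, B6->T, B8->S, B7->F; records B1=F, B2=F, B3=E, B4=F, B5=F, B6=T, B7=F, B8=S
run #3 (h=17) runs B1->F, B3->S, B2->F, B4->F, B5->F, B6->F, B8->S, B7->F; records B1=F, B2=F, B3=S, B4=F, B5=F, B6=F, B7=F, B8=S
run #4 (h=26) runs B1->F, B3->S, B2->F, B4->F, B5->F, B6->F, B8->S, B7->F; records B1=F, B2=F, B3=S, B4=F, B5=F, B6=F, B7=F, B8=S
run #5 (h=32) runs B1->F, B3->S, B2->F, B4->F, B5->F, B6->F, B8->S, B7->F; records B1=F, B2=F, B3=S, B4=F, B5=F, B6=F, B7=F, B8=S
run #6 (h=10) runs B1->T, B3->E, B2->F, B4->F, B5->F, B6->T, B8->S, B7->F; records B1=T, B2=F, B3=E, B4=F, B5=F, B6=T, B7=F, B8=S
run #7 (h=21) runs B1->F, B3->S, B2->F, B4->T, B6->F, B8->S, B7->F; records B1=F, B2=F, B3=S, B4=T, B6=F, B7=F, B8=S
run #8 (h=27) runs B1->F, B3->S, B2->F, B4->F, B5->F, B6->F, B8->S, B7->F; records B1=F, B2=F, B3=S, B4=F, B5=F, B6=F, B7=F, B8=S
run #9 (h=29) runs B1->F, B3->S, B2->F, B4->F, B5->F, B6->F, B8->S, B7->F; records B1=F, B2=F, B3=S, B4=F, B5=F, B6=F, B7=F, B8=S
together the pool reaches 12 outcomes: B1=T, B1=F, B2=F, B3=S, B3=E, B4=T, B4=F, B5=F, B6=T, B6=F, B7=F, B8=S
every size-1 subset falls short of the 12 outcomes (best: 8/12)
inputs {6, 7} (size 2) cover everything; no size-2 subset with a lexicographically smaller index list covers all 12
Answer: 2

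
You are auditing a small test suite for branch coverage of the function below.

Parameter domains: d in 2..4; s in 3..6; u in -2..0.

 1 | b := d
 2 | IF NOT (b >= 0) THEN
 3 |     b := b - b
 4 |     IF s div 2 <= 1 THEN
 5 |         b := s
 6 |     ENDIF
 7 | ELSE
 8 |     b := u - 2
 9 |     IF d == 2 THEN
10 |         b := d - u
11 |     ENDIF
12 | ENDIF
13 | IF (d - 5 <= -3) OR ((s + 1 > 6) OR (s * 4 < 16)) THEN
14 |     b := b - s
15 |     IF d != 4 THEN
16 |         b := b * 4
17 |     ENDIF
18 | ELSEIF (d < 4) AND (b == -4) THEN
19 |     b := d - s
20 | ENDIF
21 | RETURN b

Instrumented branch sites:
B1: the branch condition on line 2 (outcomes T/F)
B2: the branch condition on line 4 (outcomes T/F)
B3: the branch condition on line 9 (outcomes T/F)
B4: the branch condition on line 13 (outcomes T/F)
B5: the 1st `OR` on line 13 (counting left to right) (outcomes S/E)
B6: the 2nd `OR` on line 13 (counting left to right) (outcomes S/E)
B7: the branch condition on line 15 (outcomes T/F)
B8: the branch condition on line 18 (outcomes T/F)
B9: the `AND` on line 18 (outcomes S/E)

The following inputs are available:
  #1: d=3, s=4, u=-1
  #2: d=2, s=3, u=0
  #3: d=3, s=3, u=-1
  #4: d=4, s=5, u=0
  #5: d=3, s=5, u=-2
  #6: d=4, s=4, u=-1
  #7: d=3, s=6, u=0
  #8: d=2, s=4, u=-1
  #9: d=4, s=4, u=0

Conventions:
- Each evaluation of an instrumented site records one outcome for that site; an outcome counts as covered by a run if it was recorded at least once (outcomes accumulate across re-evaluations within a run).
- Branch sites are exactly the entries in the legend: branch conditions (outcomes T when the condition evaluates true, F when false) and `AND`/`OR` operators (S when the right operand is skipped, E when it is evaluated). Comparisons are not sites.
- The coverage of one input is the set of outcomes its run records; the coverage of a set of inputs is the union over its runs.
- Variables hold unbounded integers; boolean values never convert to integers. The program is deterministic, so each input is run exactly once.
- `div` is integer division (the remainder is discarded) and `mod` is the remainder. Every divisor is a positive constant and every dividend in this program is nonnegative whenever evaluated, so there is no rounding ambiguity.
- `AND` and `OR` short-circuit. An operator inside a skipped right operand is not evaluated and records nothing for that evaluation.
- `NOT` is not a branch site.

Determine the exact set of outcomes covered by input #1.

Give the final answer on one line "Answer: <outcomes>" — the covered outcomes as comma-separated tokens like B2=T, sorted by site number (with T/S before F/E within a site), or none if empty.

Event log for input #1 (d=3, s=4, u=-1):
  B1->F, B3->F, B5->E, B6->E, B4->F, B9->E, B8->F
deduplicating events, the covered set is: B1=F, B3=F, B4=F, B5=E, B6=E, B8=F, B9=E

Answer: B1=F, B3=F, B4=F, B5=E, B6=E, B8=F, B9=E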